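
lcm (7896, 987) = 7896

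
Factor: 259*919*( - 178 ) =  - 2^1*7^1*37^1*89^1*919^1 = -  42367738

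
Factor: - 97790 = - 2^1 * 5^1*7^1*11^1*127^1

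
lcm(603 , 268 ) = 2412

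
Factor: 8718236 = 2^2 * 37^1 * 58907^1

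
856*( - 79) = -67624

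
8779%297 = 166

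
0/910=0=0.00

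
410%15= 5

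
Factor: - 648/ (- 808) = 81/101 = 3^4*101^( - 1) 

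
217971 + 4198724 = 4416695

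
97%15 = 7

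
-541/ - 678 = 541/678 = 0.80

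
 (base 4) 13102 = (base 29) G2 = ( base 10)466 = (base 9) 567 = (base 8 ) 722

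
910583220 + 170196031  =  1080779251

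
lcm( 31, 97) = 3007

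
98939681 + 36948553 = 135888234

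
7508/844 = 8+189/211 = 8.90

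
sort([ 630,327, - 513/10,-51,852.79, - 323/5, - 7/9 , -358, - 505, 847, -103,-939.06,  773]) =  [ - 939.06,- 505,  -  358, - 103, -323/5,-513/10,  -  51, - 7/9, 327, 630 , 773,  847,852.79]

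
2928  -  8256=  - 5328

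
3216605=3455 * 931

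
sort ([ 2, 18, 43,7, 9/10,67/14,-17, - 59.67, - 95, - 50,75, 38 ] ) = [ - 95, - 59.67,-50, -17, 9/10, 2, 67/14, 7,18, 38, 43,75]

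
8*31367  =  250936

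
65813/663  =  99 + 176/663 = 99.27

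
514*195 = 100230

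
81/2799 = 9/311 = 0.03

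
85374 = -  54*( - 1581) 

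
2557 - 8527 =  - 5970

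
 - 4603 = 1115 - 5718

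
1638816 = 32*51213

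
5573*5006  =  27898438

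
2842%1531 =1311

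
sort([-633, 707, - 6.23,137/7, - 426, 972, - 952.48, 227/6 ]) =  [ - 952.48, - 633, - 426, - 6.23,137/7,  227/6,707, 972 ] 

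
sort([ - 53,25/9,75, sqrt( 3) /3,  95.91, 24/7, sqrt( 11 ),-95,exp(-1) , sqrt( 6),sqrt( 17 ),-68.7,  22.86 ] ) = [-95, -68.7, -53,exp( - 1 ), sqrt(3 )/3,sqrt( 6 ),25/9,  sqrt ( 11), 24/7,sqrt( 17 ),22.86,75,95.91 ]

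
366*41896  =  15333936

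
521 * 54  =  28134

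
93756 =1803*52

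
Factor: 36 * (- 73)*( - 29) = 2^2*3^2 * 29^1*73^1 = 76212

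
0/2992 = 0 = 0.00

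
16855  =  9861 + 6994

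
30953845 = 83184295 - 52230450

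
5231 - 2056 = 3175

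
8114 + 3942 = 12056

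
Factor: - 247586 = -2^1*79^1*1567^1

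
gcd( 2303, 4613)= 7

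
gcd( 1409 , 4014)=1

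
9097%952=529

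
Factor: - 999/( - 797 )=3^3*37^1*797^( - 1) 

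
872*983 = 857176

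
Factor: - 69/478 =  - 2^( - 1 )*3^1*23^1*239^(-1 ) 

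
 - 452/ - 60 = 113/15 =7.53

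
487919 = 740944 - 253025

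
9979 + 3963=13942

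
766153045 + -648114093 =118038952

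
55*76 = 4180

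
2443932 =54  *45258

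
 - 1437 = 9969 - 11406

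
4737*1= 4737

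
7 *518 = 3626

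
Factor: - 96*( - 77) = 2^5*3^1 * 7^1* 11^1 = 7392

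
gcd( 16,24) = 8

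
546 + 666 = 1212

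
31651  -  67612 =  - 35961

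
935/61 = 935/61 = 15.33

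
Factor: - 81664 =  - 2^8*11^1*29^1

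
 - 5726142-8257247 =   -  13983389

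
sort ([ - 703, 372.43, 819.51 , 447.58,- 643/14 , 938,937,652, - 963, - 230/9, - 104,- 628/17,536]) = [-963, - 703, - 104,  -  643/14,  -  628/17, -230/9,  372.43,447.58,536,  652, 819.51,  937,938 ] 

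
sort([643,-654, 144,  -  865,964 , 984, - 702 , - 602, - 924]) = [-924, -865, -702, - 654,-602, 144, 643,964, 984] 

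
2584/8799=2584/8799 = 0.29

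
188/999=188/999 = 0.19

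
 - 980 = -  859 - 121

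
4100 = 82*50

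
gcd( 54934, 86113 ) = 1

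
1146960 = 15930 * 72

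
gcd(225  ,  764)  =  1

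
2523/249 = 10+11/83  =  10.13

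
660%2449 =660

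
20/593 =20/593 = 0.03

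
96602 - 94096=2506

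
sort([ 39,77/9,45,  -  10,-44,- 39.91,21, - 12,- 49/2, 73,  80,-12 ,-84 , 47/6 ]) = [ - 84, - 44, - 39.91, - 49/2, - 12 , - 12, - 10,  47/6, 77/9,21, 39,45,73 , 80]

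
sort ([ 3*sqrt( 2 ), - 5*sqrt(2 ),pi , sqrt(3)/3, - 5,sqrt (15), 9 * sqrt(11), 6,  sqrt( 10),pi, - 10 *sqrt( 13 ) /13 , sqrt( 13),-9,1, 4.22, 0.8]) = [-9, - 5*sqrt( 2),-5,-10*sqrt(13) /13, sqrt(3)/3,  0.8, 1, pi, pi, sqrt( 10), sqrt(13 ), sqrt( 15), 4.22,3*sqrt(2), 6,9*sqrt(11 ) ]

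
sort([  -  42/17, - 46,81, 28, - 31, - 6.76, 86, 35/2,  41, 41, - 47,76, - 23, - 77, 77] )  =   [ - 77, - 47, - 46, - 31, - 23, - 6.76, - 42/17,  35/2 , 28, 41,41,76,  77,81,  86] 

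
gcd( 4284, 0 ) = 4284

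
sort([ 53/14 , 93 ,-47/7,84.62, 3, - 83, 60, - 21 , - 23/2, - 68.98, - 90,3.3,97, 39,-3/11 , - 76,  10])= [ - 90, -83, - 76 , - 68.98, - 21 , - 23/2 , - 47/7, - 3/11 , 3,3.3 , 53/14,10 , 39,60,84.62, 93, 97] 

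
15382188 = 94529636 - 79147448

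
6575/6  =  1095 + 5/6  =  1095.83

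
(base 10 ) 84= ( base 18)4C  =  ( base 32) 2K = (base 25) 39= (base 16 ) 54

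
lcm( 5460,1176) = 76440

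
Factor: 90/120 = 3/4 = 2^ (-2 )*3^1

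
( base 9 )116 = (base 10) 96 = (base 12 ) 80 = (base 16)60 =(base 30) 36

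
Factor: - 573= - 3^1*191^1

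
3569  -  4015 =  - 446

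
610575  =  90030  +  520545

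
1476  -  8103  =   - 6627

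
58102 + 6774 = 64876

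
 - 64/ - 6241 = 64/6241  =  0.01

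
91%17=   6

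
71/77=71/77=0.92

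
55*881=48455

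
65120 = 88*740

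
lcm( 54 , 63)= 378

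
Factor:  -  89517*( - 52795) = 4726050015 =3^1* 5^1*53^1* 563^1*10559^1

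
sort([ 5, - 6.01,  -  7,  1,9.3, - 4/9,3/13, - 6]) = [ - 7, - 6.01,- 6, - 4/9,  3/13,  1,5,9.3 ]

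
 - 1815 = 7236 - 9051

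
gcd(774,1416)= 6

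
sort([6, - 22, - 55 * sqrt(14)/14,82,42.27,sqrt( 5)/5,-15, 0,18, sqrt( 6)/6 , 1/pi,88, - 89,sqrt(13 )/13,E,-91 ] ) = [ - 91, - 89,- 22, - 15, - 55*sqrt(14)/14,0,  sqrt( 13)/13,1/pi,sqrt ( 6)/6,  sqrt( 5)/5,E, 6,18,42.27, 82,88 ]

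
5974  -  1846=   4128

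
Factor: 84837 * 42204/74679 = 1193486916/24893=2^2*3^1 * 11^( - 1) * 31^( - 1)*73^ ( - 1) * 3517^1 * 28279^1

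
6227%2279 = 1669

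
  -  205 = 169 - 374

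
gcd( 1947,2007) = 3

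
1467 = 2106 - 639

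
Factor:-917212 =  - 2^2*29^1 * 7907^1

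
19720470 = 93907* 210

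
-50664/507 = -16888/169 = -99.93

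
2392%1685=707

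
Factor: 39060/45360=2^( - 2 )*3^(  -  2)*31^1 = 31/36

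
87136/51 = 1708 + 28/51 =1708.55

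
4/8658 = 2/4329 =0.00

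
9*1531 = 13779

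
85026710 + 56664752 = 141691462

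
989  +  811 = 1800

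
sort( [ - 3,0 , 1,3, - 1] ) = [ - 3,-1,0,1,3]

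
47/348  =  47/348 = 0.14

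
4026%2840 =1186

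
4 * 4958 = 19832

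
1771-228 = 1543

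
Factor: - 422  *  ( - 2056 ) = 867632 = 2^4*211^1*257^1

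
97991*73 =7153343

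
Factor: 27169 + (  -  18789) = 8380 = 2^2*5^1*419^1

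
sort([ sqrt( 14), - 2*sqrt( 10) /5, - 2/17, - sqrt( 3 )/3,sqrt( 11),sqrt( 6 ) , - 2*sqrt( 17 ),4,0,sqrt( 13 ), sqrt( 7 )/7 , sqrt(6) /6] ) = [-2*sqrt(17), - 2*sqrt( 10) /5, -sqrt( 3 )/3, - 2/17,0, sqrt(7)/7,  sqrt( 6 )/6,  sqrt( 6 ) , sqrt(11),  sqrt( 13),sqrt( 14),  4 ] 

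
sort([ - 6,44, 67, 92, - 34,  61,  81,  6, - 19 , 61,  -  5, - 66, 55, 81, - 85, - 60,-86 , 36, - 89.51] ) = [ - 89.51, - 86, - 85,-66, - 60 , -34, - 19 , -6, - 5,6 , 36 , 44,55,61 , 61 , 67, 81,81,92 ]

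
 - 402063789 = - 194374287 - 207689502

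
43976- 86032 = -42056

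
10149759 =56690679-46540920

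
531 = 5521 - 4990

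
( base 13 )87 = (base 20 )5b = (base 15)76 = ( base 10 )111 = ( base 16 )6f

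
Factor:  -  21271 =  - 89^1 * 239^1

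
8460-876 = 7584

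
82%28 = 26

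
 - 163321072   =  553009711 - 716330783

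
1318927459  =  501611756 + 817315703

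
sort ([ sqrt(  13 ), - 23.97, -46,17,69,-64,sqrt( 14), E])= [ - 64  , - 46, - 23.97, E,sqrt( 13),sqrt( 14), 17,  69 ] 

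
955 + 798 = 1753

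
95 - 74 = 21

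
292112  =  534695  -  242583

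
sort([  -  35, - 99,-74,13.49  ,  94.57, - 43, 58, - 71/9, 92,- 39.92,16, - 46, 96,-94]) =[ - 99, - 94, - 74, - 46,-43,-39.92, - 35,-71/9,13.49, 16 , 58,  92,94.57,96 ] 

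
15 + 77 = 92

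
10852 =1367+9485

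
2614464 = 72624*36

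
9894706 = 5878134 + 4016572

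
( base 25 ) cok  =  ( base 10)8120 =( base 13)3908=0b1111110111000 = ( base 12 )4848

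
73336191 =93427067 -20090876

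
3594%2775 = 819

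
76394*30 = 2291820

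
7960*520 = 4139200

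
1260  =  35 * 36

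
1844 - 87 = 1757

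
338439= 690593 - 352154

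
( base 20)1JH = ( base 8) 1435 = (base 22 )1e5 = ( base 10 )797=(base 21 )1gk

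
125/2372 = 125/2372 = 0.05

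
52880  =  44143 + 8737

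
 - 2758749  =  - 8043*343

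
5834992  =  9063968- 3228976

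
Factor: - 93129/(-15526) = 2^ ( - 1)* 3^1*7^(- 1)*37^1 * 839^1*1109^( - 1) 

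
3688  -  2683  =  1005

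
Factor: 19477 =19477^1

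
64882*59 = 3828038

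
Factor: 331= 331^1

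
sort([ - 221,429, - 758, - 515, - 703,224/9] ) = [  -  758, - 703, - 515,- 221  ,  224/9,  429 ]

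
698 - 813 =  - 115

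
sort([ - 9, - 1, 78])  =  [ - 9, - 1,78]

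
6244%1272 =1156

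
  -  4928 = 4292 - 9220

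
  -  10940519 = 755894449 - 766834968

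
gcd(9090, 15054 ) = 6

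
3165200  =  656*4825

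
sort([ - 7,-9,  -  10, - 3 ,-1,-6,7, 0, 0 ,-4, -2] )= [- 10, - 9,-7,-6, - 4, - 3, - 2,-1, 0,0, 7]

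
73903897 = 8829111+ 65074786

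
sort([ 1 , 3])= [1 , 3]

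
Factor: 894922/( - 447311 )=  - 2^1*7^1*97^1*659^1*447311^( - 1 )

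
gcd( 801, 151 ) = 1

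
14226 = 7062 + 7164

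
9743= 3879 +5864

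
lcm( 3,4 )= 12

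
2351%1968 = 383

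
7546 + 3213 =10759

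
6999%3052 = 895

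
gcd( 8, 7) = 1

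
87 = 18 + 69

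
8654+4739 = 13393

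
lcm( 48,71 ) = 3408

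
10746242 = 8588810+2157432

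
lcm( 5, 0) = 0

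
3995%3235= 760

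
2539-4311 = -1772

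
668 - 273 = 395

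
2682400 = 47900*56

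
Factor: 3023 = 3023^1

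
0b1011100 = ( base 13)71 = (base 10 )92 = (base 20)4C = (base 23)40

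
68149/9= 68149/9= 7572.11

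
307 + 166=473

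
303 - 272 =31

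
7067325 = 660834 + 6406491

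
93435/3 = 31145 = 31145.00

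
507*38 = 19266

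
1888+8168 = 10056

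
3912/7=558 + 6/7 = 558.86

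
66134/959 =68 + 922/959 =68.96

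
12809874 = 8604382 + 4205492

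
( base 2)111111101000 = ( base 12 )2434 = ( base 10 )4072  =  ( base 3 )12120211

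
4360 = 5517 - 1157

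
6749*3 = 20247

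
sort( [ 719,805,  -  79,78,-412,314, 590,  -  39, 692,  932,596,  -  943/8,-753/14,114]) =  [ - 412,-943/8,-79, - 753/14, - 39,78,114, 314,590,596,692,719,  805,932 ]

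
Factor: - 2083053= - 3^1*7^1 * 281^1*353^1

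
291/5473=291/5473 = 0.05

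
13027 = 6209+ 6818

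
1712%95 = 2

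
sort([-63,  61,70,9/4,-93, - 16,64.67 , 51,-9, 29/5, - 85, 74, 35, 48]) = [ - 93, - 85,-63,  -  16, - 9,9/4, 29/5, 35, 48,51,61, 64.67,70,74] 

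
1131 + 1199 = 2330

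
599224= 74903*8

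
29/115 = 29/115= 0.25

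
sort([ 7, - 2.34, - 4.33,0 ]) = [-4.33, - 2.34, 0,7]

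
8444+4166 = 12610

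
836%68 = 20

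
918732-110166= 808566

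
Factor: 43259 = 181^1 * 239^1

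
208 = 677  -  469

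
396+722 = 1118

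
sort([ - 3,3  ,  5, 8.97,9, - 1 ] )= [- 3, -1,3, 5 , 8.97 , 9 ] 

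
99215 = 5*19843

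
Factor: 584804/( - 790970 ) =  - 2^1*5^( - 1)*11^1*19^( - 1)*23^( - 1)*181^( - 1)*13291^1  =  - 292402/395485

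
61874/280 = 220 + 137/140 = 220.98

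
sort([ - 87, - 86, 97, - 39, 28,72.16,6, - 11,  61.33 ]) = [ - 87, - 86, - 39, - 11,6,28, 61.33,72.16,97] 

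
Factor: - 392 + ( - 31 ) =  - 3^2 * 47^1 = -423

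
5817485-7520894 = -1703409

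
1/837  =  1/837= 0.00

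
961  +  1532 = 2493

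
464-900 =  - 436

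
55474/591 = 55474/591   =  93.86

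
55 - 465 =- 410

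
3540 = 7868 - 4328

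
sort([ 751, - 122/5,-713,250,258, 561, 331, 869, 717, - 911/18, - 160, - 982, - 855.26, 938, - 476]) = [ - 982, - 855.26, -713  , - 476,  -  160, - 911/18, - 122/5,250, 258 , 331, 561,717,751 , 869, 938]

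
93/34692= 31/11564= 0.00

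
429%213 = 3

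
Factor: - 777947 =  - 71^1*10957^1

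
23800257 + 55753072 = 79553329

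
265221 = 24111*11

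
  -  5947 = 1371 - 7318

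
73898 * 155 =11454190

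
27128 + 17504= 44632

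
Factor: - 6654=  - 2^1*3^1*1109^1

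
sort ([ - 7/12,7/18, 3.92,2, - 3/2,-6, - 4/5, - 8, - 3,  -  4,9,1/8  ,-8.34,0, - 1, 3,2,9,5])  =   [ - 8.34, - 8, - 6, - 4, - 3,-3/2, - 1, - 4/5, - 7/12, 0 , 1/8,7/18,2, 2,3,3.92,5 , 9,9 ]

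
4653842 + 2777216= 7431058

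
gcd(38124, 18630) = 54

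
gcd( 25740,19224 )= 36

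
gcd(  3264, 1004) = 4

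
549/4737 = 183/1579 = 0.12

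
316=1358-1042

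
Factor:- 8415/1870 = -2^(-1)*3^2 = - 9/2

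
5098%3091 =2007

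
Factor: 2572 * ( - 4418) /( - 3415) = 2^3 * 5^ ( - 1)*47^2*643^1*683^( - 1) = 11363096/3415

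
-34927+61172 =26245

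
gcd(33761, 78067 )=1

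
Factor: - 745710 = - 2^1 * 3^1*5^1 * 7^1*53^1*67^1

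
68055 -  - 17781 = 85836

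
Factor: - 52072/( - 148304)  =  283/806 = 2^ ( - 1 ) * 13^( - 1 )*31^( - 1 )*283^1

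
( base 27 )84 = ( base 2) 11011100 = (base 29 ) 7H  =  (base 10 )220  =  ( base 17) cg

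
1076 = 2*538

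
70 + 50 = 120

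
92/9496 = 23/2374 = 0.01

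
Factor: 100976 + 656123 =757099=   7^2*15451^1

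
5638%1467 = 1237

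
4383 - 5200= - 817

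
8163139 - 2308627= 5854512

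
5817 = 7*831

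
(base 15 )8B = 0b10000011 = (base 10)131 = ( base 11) 10a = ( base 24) 5b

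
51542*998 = 51438916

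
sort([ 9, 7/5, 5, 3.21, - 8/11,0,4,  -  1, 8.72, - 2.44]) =[ - 2.44, - 1, - 8/11,0,7/5, 3.21, 4, 5,8.72,9 ]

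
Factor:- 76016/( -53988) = 2^2 * 3^(  -  1 ) *11^( - 1)*409^(-1)*4751^1 = 19004/13497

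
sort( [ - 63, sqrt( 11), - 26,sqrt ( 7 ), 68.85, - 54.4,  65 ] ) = [ - 63 , - 54.4, - 26,sqrt( 7 ), sqrt( 11), 65,68.85]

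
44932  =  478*94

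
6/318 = 1/53 = 0.02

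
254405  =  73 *3485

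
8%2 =0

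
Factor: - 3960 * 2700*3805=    - 2^5 * 3^5*5^4*11^1*761^1 = -40683060000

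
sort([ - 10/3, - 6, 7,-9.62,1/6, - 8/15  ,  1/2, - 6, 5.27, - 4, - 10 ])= [ - 10, - 9.62, - 6, - 6, - 4, - 10/3, - 8/15,  1/6 , 1/2,5.27, 7 ] 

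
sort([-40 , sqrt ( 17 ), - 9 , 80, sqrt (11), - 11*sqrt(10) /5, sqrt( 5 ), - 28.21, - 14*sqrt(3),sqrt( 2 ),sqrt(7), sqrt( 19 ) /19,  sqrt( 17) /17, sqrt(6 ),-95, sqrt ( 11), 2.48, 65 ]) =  [ - 95, - 40, -28.21, - 14*sqrt ( 3), - 9, - 11*sqrt ( 10 ) /5,sqrt(19 )/19, sqrt( 17 )/17 , sqrt ( 2),sqrt(5),  sqrt( 6 ), 2.48, sqrt ( 7),sqrt(11 ), sqrt( 11),sqrt( 17),  65, 80]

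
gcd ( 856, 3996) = 4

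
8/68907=8/68907= 0.00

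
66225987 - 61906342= 4319645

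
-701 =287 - 988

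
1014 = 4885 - 3871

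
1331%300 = 131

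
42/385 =6/55 = 0.11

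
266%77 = 35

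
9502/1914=4751/957 = 4.96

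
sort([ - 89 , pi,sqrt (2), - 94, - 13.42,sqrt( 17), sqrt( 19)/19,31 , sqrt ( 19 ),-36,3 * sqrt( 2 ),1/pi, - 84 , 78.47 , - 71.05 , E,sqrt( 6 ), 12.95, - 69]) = [ - 94, - 89, - 84, - 71.05 , - 69,- 36, - 13.42 , sqrt(19 )/19, 1/pi,sqrt(2), sqrt( 6),  E, pi,sqrt( 17),3 *sqrt (2 ),sqrt( 19),  12.95,31, 78.47]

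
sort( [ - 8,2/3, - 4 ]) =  [ - 8, - 4 , 2/3 ]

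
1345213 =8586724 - 7241511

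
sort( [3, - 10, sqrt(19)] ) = [ - 10, 3 , sqrt(19)] 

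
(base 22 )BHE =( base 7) 22440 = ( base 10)5712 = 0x1650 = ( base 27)7mf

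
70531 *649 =45774619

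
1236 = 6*206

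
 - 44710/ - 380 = 4471/38 = 117.66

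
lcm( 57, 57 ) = 57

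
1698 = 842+856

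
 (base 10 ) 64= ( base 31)22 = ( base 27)2A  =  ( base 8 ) 100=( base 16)40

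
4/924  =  1/231 = 0.00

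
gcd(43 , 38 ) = 1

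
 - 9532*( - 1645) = 15680140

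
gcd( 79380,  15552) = 324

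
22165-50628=  -  28463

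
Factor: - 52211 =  - 109^1 * 479^1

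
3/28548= 1/9516 = 0.00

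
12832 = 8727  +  4105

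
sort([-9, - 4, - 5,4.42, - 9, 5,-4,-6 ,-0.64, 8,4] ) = [ - 9, - 9,-6, - 5, - 4, - 4 ,-0.64, 4,4.42,5,8 ]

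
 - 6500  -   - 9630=3130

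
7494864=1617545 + 5877319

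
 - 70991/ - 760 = 70991/760 = 93.41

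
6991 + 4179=11170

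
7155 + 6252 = 13407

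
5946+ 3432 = 9378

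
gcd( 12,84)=12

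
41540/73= 41540/73= 569.04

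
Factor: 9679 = 9679^1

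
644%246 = 152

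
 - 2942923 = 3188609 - 6131532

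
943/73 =12+67/73 = 12.92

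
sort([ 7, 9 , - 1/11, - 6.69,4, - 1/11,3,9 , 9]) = [ - 6.69, - 1/11,  -  1/11, 3,4, 7, 9 , 9, 9]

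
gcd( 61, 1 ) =1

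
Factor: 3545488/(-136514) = -2^3*7^(-3 ) * 37^1 * 53^1*113^1*199^(  -  1) = -  1772744/68257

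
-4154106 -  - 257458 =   -  3896648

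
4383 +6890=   11273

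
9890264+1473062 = 11363326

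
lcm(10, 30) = 30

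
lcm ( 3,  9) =9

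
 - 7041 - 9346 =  - 16387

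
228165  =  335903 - 107738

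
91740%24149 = 19293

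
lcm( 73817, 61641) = 5979177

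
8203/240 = 8203/240 = 34.18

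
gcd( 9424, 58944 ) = 16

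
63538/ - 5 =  - 12708 + 2/5 = -12707.60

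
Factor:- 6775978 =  - 2^1*11^1*67^1*4597^1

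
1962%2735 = 1962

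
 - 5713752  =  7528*( - 759 )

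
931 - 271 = 660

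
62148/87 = 714 + 10/29 = 714.34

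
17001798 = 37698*451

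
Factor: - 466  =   - 2^1*233^1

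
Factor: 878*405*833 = 2^1*3^4 *5^1 * 7^2*17^1*439^1 = 296206470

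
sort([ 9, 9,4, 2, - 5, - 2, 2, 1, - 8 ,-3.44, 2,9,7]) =[- 8,-5, -3.44, - 2, 1, 2,2, 2, 4, 7, 9,9, 9 ] 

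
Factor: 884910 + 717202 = 1602112= 2^6*25033^1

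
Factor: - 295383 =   -  3^1 *11^1*8951^1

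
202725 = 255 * 795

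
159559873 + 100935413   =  260495286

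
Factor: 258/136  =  129/68 =2^ ( - 2 )*3^1*17^( - 1 )*43^1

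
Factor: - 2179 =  - 2179^1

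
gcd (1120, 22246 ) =14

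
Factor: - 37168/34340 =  - 92/85=   - 2^2*5^( - 1)*17^( - 1 )*23^1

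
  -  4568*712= -3252416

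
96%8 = 0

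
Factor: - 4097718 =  - 2^1*3^2*227651^1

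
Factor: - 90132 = - 2^2*3^1 * 7^1*29^1*37^1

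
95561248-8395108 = 87166140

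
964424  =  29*33256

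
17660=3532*5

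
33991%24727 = 9264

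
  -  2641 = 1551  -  4192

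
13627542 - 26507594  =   - 12880052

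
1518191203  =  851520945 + 666670258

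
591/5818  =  591/5818=   0.10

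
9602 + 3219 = 12821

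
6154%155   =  109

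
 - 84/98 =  - 1  +  1/7 = - 0.86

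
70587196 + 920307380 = 990894576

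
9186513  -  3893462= 5293051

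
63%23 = 17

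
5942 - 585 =5357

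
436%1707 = 436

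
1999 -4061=-2062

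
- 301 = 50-351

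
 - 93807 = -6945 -86862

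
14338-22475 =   -  8137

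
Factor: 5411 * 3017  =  16324987 = 7^2 * 431^1 * 773^1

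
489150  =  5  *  97830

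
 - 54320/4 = - 13580=- 13580.00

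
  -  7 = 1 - 8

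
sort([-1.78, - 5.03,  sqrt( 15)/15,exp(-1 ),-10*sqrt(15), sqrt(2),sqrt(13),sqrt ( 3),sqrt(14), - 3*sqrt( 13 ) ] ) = [- 10*sqrt(15 ), - 3*sqrt(13), - 5.03,-1.78,sqrt(15)/15, exp(-1 ), sqrt(2),sqrt(3), sqrt(13 ), sqrt ( 14 ) ] 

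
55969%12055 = 7749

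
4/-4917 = - 1 + 4913/4917 = - 0.00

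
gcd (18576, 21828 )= 12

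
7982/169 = 614/13 = 47.23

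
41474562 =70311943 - 28837381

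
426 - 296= 130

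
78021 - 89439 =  - 11418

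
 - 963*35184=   -  33882192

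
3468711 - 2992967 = 475744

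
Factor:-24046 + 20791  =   - 3^1*5^1*7^1*31^1 =- 3255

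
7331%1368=491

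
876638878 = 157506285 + 719132593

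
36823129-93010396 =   -  56187267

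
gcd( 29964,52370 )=2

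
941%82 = 39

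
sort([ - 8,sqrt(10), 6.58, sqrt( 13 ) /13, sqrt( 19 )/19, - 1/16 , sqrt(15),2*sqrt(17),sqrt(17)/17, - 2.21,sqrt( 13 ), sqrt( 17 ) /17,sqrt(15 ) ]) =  [  -  8 ,-2.21 , - 1/16,sqrt(19 )/19,sqrt(17 )/17 , sqrt(17 )/17, sqrt(13 )/13,sqrt (10 ),sqrt(13 ) , sqrt (15) , sqrt( 15),  6.58, 2*sqrt(17 )]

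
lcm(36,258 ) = 1548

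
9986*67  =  669062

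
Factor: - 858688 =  - 2^6*13417^1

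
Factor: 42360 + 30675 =73035 = 3^3*5^1 * 541^1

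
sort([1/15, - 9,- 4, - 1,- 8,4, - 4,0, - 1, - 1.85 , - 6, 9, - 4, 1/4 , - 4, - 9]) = [ - 9, - 9,-8, - 6 ,-4, - 4,  -  4,-4, - 1.85,-1,- 1, 0,  1/15,1/4 , 4,9 ] 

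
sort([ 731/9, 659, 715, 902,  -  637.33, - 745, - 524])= [-745 ,-637.33, - 524, 731/9, 659, 715 , 902]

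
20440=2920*7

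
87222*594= 51809868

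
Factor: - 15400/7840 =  - 2^(-2 )*5^1*7^( - 1 )*11^1=- 55/28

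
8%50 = 8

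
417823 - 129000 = 288823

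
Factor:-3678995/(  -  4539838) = 2^(  -  1)*5^1*53^1*457^ ( - 1 )*4967^(-1)*13883^1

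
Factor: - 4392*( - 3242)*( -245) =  - 2^4 * 3^2*5^1*7^2 *61^1*1621^1 =- 3488521680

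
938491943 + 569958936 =1508450879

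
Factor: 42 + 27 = 3^1*23^1=   69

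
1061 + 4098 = 5159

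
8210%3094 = 2022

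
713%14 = 13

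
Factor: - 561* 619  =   - 347259 = -3^1*11^1 * 17^1*619^1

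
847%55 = 22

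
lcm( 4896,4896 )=4896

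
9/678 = 3/226=0.01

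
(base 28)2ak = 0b11101001100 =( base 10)1868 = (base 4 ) 131030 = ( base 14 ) 976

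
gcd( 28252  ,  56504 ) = 28252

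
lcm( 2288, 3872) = 50336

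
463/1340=463/1340 = 0.35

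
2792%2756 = 36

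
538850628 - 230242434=308608194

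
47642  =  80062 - 32420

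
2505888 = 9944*252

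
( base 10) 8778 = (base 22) I30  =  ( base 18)191C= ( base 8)21112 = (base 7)34410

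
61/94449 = 61/94449 = 0.00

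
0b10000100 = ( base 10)132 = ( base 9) 156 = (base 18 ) 76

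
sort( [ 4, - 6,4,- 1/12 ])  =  [ -6,-1/12,  4, 4 ]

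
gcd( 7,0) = 7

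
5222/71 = 73+39/71 =73.55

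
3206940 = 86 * 37290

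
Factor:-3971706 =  - 2^1*3^1*661951^1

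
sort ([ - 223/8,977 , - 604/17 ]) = [-604/17 , - 223/8,977]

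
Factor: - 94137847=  - 499^1*188653^1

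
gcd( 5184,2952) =72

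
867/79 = 10+77/79 =10.97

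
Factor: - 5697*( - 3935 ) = 22417695= 3^3 * 5^1*211^1*787^1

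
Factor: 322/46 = 7=7^1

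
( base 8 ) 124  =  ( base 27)33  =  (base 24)3c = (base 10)84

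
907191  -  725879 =181312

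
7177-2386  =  4791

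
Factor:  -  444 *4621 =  - 2051724 = - 2^2*3^1*37^1*4621^1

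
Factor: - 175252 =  - 2^2  *7^1*11^1*569^1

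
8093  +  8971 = 17064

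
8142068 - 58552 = 8083516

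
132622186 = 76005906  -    -  56616280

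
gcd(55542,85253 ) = 1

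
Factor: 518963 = 349^1  *1487^1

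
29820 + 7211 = 37031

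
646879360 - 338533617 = 308345743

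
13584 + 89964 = 103548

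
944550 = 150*6297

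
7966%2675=2616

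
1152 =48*24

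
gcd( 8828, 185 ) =1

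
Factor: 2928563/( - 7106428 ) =-2^( - 2)*7^( - 1 )*11^2 * 24203^1*253801^(-1 )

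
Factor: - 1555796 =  - 2^2 * 11^1*19^1*1861^1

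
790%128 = 22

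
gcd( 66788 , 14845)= 1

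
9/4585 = 9/4585=0.00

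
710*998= 708580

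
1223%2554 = 1223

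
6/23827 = 6/23827 = 0.00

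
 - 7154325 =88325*( - 81 )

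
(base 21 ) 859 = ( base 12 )2136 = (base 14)1482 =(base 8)7072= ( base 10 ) 3642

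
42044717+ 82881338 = 124926055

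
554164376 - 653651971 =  - 99487595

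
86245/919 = 86245/919 = 93.85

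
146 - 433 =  - 287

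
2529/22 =114 + 21/22= 114.95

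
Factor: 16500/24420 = 5^2*37^( -1 ) = 25/37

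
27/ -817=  - 1 + 790/817 = - 0.03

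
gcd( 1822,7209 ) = 1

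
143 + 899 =1042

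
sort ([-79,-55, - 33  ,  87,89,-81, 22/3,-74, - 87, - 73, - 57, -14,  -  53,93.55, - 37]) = [ - 87,-81, - 79, - 74, - 73, - 57, - 55, - 53, - 37, - 33,- 14,22/3, 87, 89,93.55] 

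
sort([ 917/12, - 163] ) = [  -  163, 917/12]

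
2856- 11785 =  - 8929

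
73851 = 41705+32146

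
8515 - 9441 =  - 926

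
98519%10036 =8195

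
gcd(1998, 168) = 6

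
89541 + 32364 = 121905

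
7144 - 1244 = 5900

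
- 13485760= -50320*268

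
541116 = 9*60124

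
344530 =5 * 68906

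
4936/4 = 1234 = 1234.00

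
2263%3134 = 2263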